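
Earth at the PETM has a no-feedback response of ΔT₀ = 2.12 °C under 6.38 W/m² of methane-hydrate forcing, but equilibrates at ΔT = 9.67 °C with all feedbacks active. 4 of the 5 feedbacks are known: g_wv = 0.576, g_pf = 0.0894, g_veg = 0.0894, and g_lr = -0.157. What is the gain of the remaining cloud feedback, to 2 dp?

0.18

Amplification A = ΔT/ΔT₀ = 9.67/2.12 = 4.561.
Total gain g = 1 − 1/A = 1 − 1/4.561 = 0.7807.
Known gains sum to 0.576 + 0.0894 + 0.0894 − 0.157 = 0.5978.
g_cld = 0.7807 − 0.5978 = 0.18.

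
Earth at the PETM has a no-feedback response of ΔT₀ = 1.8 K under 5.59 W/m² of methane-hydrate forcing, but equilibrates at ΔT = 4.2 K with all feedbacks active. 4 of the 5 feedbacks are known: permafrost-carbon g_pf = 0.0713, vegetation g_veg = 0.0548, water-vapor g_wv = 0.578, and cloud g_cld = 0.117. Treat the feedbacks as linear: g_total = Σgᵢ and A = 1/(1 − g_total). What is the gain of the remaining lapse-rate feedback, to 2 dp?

Amplification A = ΔT/ΔT₀ = 4.2/1.8 = 2.333.
Total gain g = 1 − 1/A = 1 − 1/2.333 = 0.5714.
Known gains sum to 0.0713 + 0.0548 + 0.578 + 0.117 = 0.8211.
g_lr = 0.5714 − 0.8211 = -0.25.

-0.25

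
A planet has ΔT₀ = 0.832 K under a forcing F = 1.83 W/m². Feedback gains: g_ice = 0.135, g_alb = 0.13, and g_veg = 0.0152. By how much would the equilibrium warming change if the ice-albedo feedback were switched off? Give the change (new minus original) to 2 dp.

Original: g = 0.2802, ΔT = 0.832/(1−0.2802) = 1.1559 K.
Without ice-albedo: g' = 0.1452, ΔT' = 0.832/(1−0.1452) = 0.9733 K.
Change = 0.9733 − 1.1559 = -0.18 K.

-0.18 K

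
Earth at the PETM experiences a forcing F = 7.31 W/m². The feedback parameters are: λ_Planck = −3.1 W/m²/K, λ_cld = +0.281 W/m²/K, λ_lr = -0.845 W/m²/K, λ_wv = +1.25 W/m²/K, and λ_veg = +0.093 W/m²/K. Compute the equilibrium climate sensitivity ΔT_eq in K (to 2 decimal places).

3.15 K

Net feedback parameter λ = (−3.1) + (+0.281) + (-0.845) + (+1.25) + (+0.093) = -2.321 W/m²/K.
ΔT = −F/λ = −7.31/(-2.321) = 3.15 K.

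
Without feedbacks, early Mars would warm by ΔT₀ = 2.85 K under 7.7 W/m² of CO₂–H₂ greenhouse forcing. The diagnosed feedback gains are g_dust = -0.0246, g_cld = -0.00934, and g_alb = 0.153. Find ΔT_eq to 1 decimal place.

3.2 K

Total gain g = -0.0246 − 0.00934 + 0.153 = 0.11906.
Amplification A = 1/(1 − 0.11906) = 1.135.
ΔT = 2.85 × 1.135 = 3.2 K.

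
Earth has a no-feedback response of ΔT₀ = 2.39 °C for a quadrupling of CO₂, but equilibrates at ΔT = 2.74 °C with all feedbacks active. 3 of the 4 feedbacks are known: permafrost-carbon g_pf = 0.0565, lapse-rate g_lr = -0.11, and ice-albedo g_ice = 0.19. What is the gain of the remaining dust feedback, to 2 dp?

Amplification A = ΔT/ΔT₀ = 2.74/2.39 = 1.146.
Total gain g = 1 − 1/A = 1 − 1/1.146 = 0.1274.
Known gains sum to 0.0565 − 0.11 + 0.19 = 0.1365.
g_dust = 0.1274 − 0.1365 = -0.01.

-0.01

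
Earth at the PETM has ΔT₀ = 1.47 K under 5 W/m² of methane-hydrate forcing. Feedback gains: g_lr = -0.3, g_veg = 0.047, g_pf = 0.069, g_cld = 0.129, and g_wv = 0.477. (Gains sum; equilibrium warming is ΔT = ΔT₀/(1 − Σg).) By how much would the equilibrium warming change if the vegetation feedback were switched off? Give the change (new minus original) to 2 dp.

-0.19 K

Original: g = 0.422, ΔT = 1.47/(1−0.422) = 2.5433 K.
Without vegetation: g' = 0.375, ΔT' = 1.47/(1−0.375) = 2.3520 K.
Change = 2.3520 − 2.5433 = -0.19 K.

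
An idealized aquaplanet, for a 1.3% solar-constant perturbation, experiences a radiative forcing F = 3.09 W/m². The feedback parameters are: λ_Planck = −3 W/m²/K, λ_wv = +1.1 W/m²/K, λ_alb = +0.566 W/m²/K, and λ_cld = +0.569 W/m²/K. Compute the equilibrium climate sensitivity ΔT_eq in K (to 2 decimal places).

Net feedback parameter λ = (−3) + (+1.1) + (+0.566) + (+0.569) = -0.765 W/m²/K.
ΔT = −F/λ = −3.09/(-0.765) = 4.04 K.

4.04 K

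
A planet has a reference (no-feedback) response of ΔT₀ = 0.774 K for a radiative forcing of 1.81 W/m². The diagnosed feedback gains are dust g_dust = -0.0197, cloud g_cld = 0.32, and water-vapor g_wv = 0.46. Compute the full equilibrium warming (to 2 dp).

Total gain g = -0.0197 + 0.32 + 0.46 = 0.7603.
Amplification A = 1/(1 − 0.7603) = 4.172.
ΔT = 0.774 × 4.172 = 3.23 K.

3.23 K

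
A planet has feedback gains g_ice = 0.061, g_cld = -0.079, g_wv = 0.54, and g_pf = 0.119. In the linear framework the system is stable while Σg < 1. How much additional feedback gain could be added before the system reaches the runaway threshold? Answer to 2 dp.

Current total gain = 0.061 − 0.079 + 0.54 + 0.119 = 0.641.
Margin to runaway = 1 − 0.641 = 0.36.

0.36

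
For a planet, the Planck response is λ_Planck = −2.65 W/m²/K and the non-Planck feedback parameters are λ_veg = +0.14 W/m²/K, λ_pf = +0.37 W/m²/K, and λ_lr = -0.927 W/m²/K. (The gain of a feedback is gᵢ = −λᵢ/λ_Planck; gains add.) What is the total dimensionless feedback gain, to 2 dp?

Convert to gains: g_veg = 0.14/2.65 = 0.05283; g_pf = 0.37/2.65 = 0.1396; g_lr = -0.927/2.65 = -0.3498.
Total gain g = -0.15737.

-0.16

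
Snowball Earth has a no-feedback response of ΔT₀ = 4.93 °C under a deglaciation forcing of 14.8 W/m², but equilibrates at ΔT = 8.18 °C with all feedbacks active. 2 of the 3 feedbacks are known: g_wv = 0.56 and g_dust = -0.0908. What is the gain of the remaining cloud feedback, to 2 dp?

Amplification A = ΔT/ΔT₀ = 8.18/4.93 = 1.659.
Total gain g = 1 − 1/A = 1 − 1/1.659 = 0.3972.
Known gains sum to 0.56 − 0.0908 = 0.4692.
g_cld = 0.3972 − 0.4692 = -0.07.

-0.07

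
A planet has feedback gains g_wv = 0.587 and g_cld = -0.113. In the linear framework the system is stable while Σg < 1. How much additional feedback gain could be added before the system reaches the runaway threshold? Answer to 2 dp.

0.53

Current total gain = 0.587 − 0.113 = 0.474.
Margin to runaway = 1 − 0.474 = 0.53.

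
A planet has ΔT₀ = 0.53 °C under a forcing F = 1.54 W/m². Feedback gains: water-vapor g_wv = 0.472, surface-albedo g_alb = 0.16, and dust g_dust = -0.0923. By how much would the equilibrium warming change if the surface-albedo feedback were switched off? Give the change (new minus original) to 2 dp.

Original: g = 0.5397, ΔT = 0.53/(1−0.5397) = 1.1514 °C.
Without surface-albedo: g' = 0.3797, ΔT' = 0.53/(1−0.3797) = 0.8544 °C.
Change = 0.8544 − 1.1514 = -0.30 °C.

-0.30 °C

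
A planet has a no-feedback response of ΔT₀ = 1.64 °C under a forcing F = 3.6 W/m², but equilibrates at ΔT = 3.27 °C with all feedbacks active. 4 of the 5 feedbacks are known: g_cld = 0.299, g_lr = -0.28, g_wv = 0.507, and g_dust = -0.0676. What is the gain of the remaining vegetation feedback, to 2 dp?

0.04

Amplification A = ΔT/ΔT₀ = 3.27/1.64 = 1.994.
Total gain g = 1 − 1/A = 1 − 1/1.994 = 0.4985.
Known gains sum to 0.299 − 0.28 + 0.507 − 0.0676 = 0.4584.
g_veg = 0.4985 − 0.4584 = 0.04.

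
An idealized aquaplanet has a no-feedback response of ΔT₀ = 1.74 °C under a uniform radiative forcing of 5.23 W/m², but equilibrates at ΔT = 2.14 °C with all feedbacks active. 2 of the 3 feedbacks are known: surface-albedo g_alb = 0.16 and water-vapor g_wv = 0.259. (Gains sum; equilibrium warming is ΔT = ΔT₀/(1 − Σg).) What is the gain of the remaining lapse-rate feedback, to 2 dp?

-0.23

Amplification A = ΔT/ΔT₀ = 2.14/1.74 = 1.23.
Total gain g = 1 − 1/A = 1 − 1/1.23 = 0.187.
Known gains sum to 0.16 + 0.259 = 0.419.
g_lr = 0.187 − 0.419 = -0.23.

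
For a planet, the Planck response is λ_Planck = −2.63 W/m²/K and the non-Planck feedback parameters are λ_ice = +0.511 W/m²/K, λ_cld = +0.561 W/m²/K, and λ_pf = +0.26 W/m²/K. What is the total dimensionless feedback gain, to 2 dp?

Convert to gains: g_ice = 0.511/2.63 = 0.1943; g_cld = 0.561/2.63 = 0.2133; g_pf = 0.26/2.63 = 0.09886.
Total gain g = 0.50646.

0.51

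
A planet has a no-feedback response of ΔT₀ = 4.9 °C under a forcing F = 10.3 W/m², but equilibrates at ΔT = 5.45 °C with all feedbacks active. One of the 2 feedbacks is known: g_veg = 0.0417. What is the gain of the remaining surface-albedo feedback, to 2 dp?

Amplification A = ΔT/ΔT₀ = 5.45/4.9 = 1.112.
Total gain g = 1 − 1/A = 1 − 1/1.112 = 0.1007.
The known gain is 0.0417.
g_alb = 0.1007 − 0.0417 = 0.06.

0.06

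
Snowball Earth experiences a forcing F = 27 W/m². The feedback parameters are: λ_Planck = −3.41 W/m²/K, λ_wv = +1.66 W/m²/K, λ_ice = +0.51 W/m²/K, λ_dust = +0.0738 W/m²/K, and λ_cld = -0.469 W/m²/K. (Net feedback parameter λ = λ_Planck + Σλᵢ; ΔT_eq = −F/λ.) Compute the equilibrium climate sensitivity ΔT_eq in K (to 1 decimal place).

16.5 K

Net feedback parameter λ = (−3.41) + (+1.66) + (+0.51) + (+0.0738) + (-0.469) = -1.6352 W/m²/K.
ΔT = −F/λ = −27/(-1.6352) = 16.5 K.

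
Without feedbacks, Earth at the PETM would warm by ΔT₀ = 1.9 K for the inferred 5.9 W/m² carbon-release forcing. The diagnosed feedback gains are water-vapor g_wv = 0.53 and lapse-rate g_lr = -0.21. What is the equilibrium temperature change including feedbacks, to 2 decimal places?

2.79 K

Total gain g = 0.53 − 0.21 = 0.32.
Amplification A = 1/(1 − 0.32) = 1.471.
ΔT = 1.9 × 1.471 = 2.79 K.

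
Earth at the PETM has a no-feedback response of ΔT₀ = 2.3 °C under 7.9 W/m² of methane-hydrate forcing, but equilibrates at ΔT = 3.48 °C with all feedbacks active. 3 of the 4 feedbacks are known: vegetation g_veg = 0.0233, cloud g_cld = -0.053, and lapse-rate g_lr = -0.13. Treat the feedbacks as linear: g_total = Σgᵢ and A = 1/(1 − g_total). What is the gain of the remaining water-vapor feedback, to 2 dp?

0.50

Amplification A = ΔT/ΔT₀ = 3.48/2.3 = 1.513.
Total gain g = 1 − 1/A = 1 − 1/1.513 = 0.3391.
Known gains sum to 0.0233 − 0.053 − 0.13 = -0.1597.
g_wv = 0.3391 + 0.1597 = 0.50.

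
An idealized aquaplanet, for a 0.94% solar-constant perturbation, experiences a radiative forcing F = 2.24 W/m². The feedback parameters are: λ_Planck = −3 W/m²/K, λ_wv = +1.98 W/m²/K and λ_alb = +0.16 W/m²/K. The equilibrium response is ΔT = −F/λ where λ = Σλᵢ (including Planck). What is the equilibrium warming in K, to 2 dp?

Net feedback parameter λ = (−3) + (+1.98) + (+0.16) = -0.86 W/m²/K.
ΔT = −F/λ = −2.24/(-0.86) = 2.60 K.

2.60 K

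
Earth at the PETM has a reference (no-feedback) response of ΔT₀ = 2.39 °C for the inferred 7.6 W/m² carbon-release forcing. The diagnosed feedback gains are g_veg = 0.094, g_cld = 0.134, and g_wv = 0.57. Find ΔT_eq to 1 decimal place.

Total gain g = 0.094 + 0.134 + 0.57 = 0.798.
Amplification A = 1/(1 − 0.798) = 4.95.
ΔT = 2.39 × 4.95 = 11.8 °C.

11.8 °C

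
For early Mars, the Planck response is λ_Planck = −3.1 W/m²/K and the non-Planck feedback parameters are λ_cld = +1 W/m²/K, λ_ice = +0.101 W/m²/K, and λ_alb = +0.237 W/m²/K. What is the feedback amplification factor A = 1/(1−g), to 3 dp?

Convert to gains: g_cld = 1/3.1 = 0.3226; g_ice = 0.101/3.1 = 0.03258; g_alb = 0.237/3.1 = 0.07645.
Total gain g = 0.43163.
A = 1/(1 − 0.43163) = 1.759.

1.759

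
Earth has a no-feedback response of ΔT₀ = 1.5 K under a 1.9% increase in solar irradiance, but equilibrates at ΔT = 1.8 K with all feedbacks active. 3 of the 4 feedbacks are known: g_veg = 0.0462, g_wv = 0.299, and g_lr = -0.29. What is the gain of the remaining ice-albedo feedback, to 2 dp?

Amplification A = ΔT/ΔT₀ = 1.8/1.5 = 1.2.
Total gain g = 1 − 1/A = 1 − 1/1.2 = 0.1667.
Known gains sum to 0.0462 + 0.299 − 0.29 = 0.0552.
g_ice = 0.1667 − 0.0552 = 0.11.

0.11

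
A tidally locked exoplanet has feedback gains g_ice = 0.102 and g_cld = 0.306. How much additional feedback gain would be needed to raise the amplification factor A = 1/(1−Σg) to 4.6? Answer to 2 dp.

Current total gain = 0.408.
Target gain for A = 4.6: g* = 1 − 1/4.6 = 0.7826.
Additional gain needed = 0.7826 − 0.408 = 0.37.

0.37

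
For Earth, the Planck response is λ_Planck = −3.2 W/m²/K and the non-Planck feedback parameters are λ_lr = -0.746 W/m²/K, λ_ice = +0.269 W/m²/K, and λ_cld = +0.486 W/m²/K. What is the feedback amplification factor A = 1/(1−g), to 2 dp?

1.00

Convert to gains: g_lr = -0.746/3.2 = -0.2331; g_ice = 0.269/3.2 = 0.08406; g_cld = 0.486/3.2 = 0.1519.
Total gain g = 0.00286.
A = 1/(1 − 0.00286) = 1.00.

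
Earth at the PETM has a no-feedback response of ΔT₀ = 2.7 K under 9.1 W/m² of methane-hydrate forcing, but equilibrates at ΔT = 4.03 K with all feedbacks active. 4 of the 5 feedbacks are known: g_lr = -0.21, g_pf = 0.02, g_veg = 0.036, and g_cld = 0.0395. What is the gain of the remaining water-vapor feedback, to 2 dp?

Amplification A = ΔT/ΔT₀ = 4.03/2.7 = 1.493.
Total gain g = 1 − 1/A = 1 − 1/1.493 = 0.3302.
Known gains sum to -0.21 + 0.02 + 0.036 + 0.0395 = -0.1145.
g_wv = 0.3302 + 0.1145 = 0.44.

0.44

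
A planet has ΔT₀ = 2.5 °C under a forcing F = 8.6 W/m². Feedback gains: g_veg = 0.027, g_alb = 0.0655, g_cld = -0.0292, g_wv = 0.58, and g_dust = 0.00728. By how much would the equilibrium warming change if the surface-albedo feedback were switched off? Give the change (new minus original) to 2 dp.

-1.13 °C

Original: g = 0.65058, ΔT = 2.5/(1−0.65058) = 7.1547 °C.
Without surface-albedo: g' = 0.58508, ΔT' = 2.5/(1−0.58508) = 6.0253 °C.
Change = 6.0253 − 7.1547 = -1.13 °C.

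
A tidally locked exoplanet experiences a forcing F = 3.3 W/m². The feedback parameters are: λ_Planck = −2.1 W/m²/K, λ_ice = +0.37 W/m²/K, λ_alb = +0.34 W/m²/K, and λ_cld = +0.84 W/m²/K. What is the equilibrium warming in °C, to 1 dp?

6.0 °C

Net feedback parameter λ = (−2.1) + (+0.37) + (+0.34) + (+0.84) = -0.55 W/m²/K.
ΔT = −F/λ = −3.3/(-0.55) = 6.0 °C.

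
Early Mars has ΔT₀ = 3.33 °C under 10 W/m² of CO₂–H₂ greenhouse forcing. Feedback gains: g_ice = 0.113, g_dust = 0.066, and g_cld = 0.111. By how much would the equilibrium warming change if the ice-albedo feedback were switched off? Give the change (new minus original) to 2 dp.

Original: g = 0.29, ΔT = 3.33/(1−0.29) = 4.6901 °C.
Without ice-albedo: g' = 0.177, ΔT' = 3.33/(1−0.177) = 4.0462 °C.
Change = 4.0462 − 4.6901 = -0.64 °C.

-0.64 °C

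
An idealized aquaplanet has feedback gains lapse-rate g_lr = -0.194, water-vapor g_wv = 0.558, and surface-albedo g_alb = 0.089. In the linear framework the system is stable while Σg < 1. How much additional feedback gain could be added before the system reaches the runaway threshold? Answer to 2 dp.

Current total gain = -0.194 + 0.558 + 0.089 = 0.453.
Margin to runaway = 1 − 0.453 = 0.55.

0.55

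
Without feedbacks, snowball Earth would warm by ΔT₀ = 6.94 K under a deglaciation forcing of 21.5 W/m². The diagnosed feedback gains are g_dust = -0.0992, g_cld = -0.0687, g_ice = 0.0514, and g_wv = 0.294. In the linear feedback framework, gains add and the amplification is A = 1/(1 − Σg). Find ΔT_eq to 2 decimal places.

8.44 K

Total gain g = -0.0992 − 0.0687 + 0.0514 + 0.294 = 0.1775.
Amplification A = 1/(1 − 0.1775) = 1.216.
ΔT = 6.94 × 1.216 = 8.44 K.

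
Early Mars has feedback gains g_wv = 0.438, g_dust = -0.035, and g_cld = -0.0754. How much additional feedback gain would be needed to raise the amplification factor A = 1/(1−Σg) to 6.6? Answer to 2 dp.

0.52

Current total gain = 0.3276.
Target gain for A = 6.6: g* = 1 − 1/6.6 = 0.8485.
Additional gain needed = 0.8485 − 0.3276 = 0.52.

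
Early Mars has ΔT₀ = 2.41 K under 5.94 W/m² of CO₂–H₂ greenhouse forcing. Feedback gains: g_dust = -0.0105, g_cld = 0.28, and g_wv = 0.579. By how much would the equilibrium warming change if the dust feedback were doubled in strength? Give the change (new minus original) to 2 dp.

-1.03 K

Original: g = 0.8485, ΔT = 2.41/(1−0.8485) = 15.9076 K.
With doubled dust: g' = 0.838, ΔT' = 2.41/(1−0.838) = 14.8765 K.
Change = 14.8765 − 15.9076 = -1.03 K.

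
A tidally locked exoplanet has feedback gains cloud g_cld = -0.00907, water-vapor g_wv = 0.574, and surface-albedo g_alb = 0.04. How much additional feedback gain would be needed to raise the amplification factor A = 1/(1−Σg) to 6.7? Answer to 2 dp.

0.25

Current total gain = 0.60493.
Target gain for A = 6.7: g* = 1 − 1/6.7 = 0.8507.
Additional gain needed = 0.8507 − 0.60493 = 0.25.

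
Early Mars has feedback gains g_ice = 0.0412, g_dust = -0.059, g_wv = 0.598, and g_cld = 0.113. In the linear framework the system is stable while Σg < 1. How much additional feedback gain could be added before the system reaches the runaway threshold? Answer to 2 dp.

Current total gain = 0.0412 − 0.059 + 0.598 + 0.113 = 0.6932.
Margin to runaway = 1 − 0.6932 = 0.31.

0.31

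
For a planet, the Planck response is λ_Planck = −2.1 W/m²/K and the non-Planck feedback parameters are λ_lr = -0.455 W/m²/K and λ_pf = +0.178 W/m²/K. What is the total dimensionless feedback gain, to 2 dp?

-0.13

Convert to gains: g_lr = -0.455/2.1 = -0.2167; g_pf = 0.178/2.1 = 0.08476.
Total gain g = -0.13194.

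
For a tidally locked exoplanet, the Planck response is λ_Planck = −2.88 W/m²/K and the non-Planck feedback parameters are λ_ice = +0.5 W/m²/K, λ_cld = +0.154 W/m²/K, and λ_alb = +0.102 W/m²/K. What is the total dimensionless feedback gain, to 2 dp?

Convert to gains: g_ice = 0.5/2.88 = 0.1736; g_cld = 0.154/2.88 = 0.05347; g_alb = 0.102/2.88 = 0.03542.
Total gain g = 0.26249.

0.26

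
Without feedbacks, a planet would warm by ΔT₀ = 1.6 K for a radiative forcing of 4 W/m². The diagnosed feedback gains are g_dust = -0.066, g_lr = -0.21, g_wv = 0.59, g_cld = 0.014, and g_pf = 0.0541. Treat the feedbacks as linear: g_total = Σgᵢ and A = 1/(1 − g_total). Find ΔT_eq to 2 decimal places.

Total gain g = -0.066 − 0.21 + 0.59 + 0.014 + 0.0541 = 0.3821.
Amplification A = 1/(1 − 0.3821) = 1.618.
ΔT = 1.6 × 1.618 = 2.59 K.

2.59 K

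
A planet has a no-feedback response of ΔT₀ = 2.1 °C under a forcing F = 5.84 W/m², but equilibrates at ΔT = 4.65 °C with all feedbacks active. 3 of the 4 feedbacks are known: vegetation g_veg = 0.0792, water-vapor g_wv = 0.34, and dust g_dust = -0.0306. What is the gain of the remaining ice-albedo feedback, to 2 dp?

0.16

Amplification A = ΔT/ΔT₀ = 4.65/2.1 = 2.214.
Total gain g = 1 − 1/A = 1 − 1/2.214 = 0.5483.
Known gains sum to 0.0792 + 0.34 − 0.0306 = 0.3886.
g_ice = 0.5483 − 0.3886 = 0.16.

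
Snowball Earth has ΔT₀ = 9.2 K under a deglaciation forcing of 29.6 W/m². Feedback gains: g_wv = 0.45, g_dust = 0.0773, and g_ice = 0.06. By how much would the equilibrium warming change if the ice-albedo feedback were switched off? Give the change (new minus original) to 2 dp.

-2.83 K

Original: g = 0.5873, ΔT = 9.2/(1−0.5873) = 22.2922 K.
Without ice-albedo: g' = 0.5273, ΔT' = 9.2/(1−0.5273) = 19.4627 K.
Change = 19.4627 − 22.2922 = -2.83 K.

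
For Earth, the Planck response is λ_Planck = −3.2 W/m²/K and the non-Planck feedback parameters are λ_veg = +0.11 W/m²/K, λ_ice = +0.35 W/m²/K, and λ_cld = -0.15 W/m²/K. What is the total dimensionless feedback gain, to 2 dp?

0.10

Convert to gains: g_veg = 0.11/3.2 = 0.03437; g_ice = 0.35/3.2 = 0.1094; g_cld = -0.15/3.2 = -0.04687.
Total gain g = 0.0969.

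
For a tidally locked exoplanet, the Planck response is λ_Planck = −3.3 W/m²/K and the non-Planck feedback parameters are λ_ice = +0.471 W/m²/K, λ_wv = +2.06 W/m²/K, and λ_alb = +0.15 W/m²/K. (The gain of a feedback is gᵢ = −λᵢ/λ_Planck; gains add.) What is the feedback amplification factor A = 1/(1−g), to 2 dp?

Convert to gains: g_ice = 0.471/3.3 = 0.1427; g_wv = 2.06/3.3 = 0.6242; g_alb = 0.15/3.3 = 0.04545.
Total gain g = 0.81235.
A = 1/(1 − 0.81235) = 5.33.

5.33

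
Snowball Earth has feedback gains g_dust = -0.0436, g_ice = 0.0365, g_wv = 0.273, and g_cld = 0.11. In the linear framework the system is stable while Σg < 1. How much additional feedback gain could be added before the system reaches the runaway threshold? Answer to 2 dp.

Current total gain = -0.0436 + 0.0365 + 0.273 + 0.11 = 0.3759.
Margin to runaway = 1 − 0.3759 = 0.62.

0.62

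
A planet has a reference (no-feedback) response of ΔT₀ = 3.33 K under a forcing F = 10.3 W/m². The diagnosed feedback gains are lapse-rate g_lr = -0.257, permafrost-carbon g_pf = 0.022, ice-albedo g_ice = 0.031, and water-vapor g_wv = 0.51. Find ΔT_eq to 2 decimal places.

Total gain g = -0.257 + 0.022 + 0.031 + 0.51 = 0.306.
Amplification A = 1/(1 − 0.306) = 1.441.
ΔT = 3.33 × 1.441 = 4.80 K.

4.80 K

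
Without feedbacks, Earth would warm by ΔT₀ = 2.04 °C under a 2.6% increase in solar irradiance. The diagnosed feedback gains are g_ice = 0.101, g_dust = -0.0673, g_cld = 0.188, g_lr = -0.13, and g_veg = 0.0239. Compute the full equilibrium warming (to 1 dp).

2.3 °C

Total gain g = 0.101 − 0.0673 + 0.188 − 0.13 + 0.0239 = 0.1156.
Amplification A = 1/(1 − 0.1156) = 1.131.
ΔT = 2.04 × 1.131 = 2.3 °C.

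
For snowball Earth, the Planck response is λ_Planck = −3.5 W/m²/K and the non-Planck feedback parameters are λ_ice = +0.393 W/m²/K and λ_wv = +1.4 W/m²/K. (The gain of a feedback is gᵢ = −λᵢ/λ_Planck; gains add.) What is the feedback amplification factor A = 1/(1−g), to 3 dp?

2.050

Convert to gains: g_ice = 0.393/3.5 = 0.1123; g_wv = 1.4/3.5 = 0.4.
Total gain g = 0.5123.
A = 1/(1 − 0.5123) = 2.050.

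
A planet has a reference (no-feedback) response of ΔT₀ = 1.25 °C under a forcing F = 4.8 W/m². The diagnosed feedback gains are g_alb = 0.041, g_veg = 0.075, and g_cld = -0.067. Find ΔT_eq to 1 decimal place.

Total gain g = 0.041 + 0.075 − 0.067 = 0.049.
Amplification A = 1/(1 − 0.049) = 1.052.
ΔT = 1.25 × 1.052 = 1.3 °C.

1.3 °C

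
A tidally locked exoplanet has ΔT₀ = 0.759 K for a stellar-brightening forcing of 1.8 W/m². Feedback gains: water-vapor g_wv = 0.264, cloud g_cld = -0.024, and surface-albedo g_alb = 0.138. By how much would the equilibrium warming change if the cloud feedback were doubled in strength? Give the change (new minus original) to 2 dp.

Original: g = 0.378, ΔT = 0.759/(1−0.378) = 1.2203 K.
With doubled cloud: g' = 0.354, ΔT' = 0.759/(1−0.354) = 1.1749 K.
Change = 1.1749 − 1.2203 = -0.05 K.

-0.05 K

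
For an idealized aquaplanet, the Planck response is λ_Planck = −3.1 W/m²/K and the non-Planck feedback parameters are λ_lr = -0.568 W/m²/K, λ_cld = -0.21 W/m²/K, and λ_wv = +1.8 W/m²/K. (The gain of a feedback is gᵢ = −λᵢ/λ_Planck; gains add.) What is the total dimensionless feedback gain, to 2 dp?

0.33

Convert to gains: g_lr = -0.568/3.1 = -0.1832; g_cld = -0.21/3.1 = -0.06774; g_wv = 1.8/3.1 = 0.5806.
Total gain g = 0.32966.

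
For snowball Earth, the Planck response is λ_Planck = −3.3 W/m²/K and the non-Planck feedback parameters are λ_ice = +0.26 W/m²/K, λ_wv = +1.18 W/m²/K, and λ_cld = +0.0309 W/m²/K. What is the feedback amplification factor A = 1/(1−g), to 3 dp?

Convert to gains: g_ice = 0.26/3.3 = 0.07879; g_wv = 1.18/3.3 = 0.3576; g_cld = 0.0309/3.3 = 0.009364.
Total gain g = 0.445754.
A = 1/(1 − 0.445754) = 1.804.

1.804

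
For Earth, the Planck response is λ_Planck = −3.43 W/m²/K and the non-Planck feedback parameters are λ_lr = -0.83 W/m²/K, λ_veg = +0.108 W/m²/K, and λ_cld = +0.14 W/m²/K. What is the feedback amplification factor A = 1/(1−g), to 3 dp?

Convert to gains: g_lr = -0.83/3.43 = -0.242; g_veg = 0.108/3.43 = 0.03149; g_cld = 0.14/3.43 = 0.04082.
Total gain g = -0.16969.
A = 1/(1 + 0.16969) = 0.855.

0.855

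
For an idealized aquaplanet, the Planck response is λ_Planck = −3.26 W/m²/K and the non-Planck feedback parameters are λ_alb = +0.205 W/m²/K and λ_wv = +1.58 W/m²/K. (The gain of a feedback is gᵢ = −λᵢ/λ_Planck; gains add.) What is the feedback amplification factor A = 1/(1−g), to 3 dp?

Convert to gains: g_alb = 0.205/3.26 = 0.06288; g_wv = 1.58/3.26 = 0.4847.
Total gain g = 0.54758.
A = 1/(1 − 0.54758) = 2.210.

2.210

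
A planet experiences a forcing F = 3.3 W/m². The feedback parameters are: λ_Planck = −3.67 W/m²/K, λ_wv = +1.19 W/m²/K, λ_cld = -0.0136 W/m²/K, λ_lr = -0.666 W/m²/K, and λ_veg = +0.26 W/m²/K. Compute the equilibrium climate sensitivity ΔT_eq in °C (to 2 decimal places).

1.14 °C

Net feedback parameter λ = (−3.67) + (+1.19) + (-0.0136) + (-0.666) + (+0.26) = -2.8996 W/m²/K.
ΔT = −F/λ = −3.3/(-2.8996) = 1.14 °C.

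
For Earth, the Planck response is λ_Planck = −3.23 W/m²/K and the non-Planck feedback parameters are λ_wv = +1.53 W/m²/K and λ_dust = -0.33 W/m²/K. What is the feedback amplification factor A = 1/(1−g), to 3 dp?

Convert to gains: g_wv = 1.53/3.23 = 0.4737; g_dust = -0.33/3.23 = -0.1022.
Total gain g = 0.3715.
A = 1/(1 − 0.3715) = 1.591.

1.591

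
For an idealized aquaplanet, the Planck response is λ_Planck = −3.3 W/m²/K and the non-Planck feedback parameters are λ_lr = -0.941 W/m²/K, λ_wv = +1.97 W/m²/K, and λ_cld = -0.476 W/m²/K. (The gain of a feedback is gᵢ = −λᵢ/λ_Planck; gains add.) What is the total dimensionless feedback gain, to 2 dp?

Convert to gains: g_lr = -0.941/3.3 = -0.2852; g_wv = 1.97/3.3 = 0.597; g_cld = -0.476/3.3 = -0.1442.
Total gain g = 0.1676.

0.17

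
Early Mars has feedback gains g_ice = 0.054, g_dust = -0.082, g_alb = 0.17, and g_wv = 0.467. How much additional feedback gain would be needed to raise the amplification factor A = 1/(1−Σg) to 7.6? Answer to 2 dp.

Current total gain = 0.609.
Target gain for A = 7.6: g* = 1 − 1/7.6 = 0.8684.
Additional gain needed = 0.8684 − 0.609 = 0.26.

0.26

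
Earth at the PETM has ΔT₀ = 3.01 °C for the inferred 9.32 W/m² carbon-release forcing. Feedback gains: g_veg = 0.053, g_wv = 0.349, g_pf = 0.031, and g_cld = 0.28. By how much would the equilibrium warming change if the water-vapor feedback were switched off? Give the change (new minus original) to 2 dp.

Original: g = 0.713, ΔT = 3.01/(1−0.713) = 10.4878 °C.
Without water-vapor: g' = 0.364, ΔT' = 3.01/(1−0.364) = 4.7327 °C.
Change = 4.7327 − 10.4878 = -5.76 °C.

-5.76 °C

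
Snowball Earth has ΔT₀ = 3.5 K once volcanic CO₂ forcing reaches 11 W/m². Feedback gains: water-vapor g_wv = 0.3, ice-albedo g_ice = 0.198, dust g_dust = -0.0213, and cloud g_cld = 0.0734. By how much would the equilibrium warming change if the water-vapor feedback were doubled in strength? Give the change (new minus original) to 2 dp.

Original: g = 0.5501, ΔT = 3.5/(1−0.5501) = 7.7795 K.
With doubled water-vapor: g' = 0.8501, ΔT' = 3.5/(1−0.8501) = 23.3489 K.
Change = 23.3489 − 7.7795 = 15.57 K.

15.57 K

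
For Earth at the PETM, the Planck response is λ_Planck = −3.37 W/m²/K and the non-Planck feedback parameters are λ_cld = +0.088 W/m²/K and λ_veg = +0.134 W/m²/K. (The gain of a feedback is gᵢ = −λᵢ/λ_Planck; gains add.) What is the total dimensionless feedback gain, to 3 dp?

Convert to gains: g_cld = 0.088/3.37 = 0.02611; g_veg = 0.134/3.37 = 0.03976.
Total gain g = 0.06587.

0.066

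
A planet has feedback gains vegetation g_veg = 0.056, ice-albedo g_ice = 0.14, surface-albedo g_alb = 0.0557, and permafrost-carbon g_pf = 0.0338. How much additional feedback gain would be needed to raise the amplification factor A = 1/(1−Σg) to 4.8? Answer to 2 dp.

Current total gain = 0.2855.
Target gain for A = 4.8: g* = 1 − 1/4.8 = 0.7917.
Additional gain needed = 0.7917 − 0.2855 = 0.51.

0.51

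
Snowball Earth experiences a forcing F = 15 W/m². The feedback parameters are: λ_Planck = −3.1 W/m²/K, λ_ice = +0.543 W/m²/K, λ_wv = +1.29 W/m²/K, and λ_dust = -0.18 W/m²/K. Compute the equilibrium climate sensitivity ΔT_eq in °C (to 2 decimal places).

10.37 °C

Net feedback parameter λ = (−3.1) + (+0.543) + (+1.29) + (-0.18) = -1.447 W/m²/K.
ΔT = −F/λ = −15/(-1.447) = 10.37 °C.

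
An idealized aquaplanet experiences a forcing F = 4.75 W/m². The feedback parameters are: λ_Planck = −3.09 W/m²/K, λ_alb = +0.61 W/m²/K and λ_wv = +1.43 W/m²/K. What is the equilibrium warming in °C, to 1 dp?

4.5 °C

Net feedback parameter λ = (−3.09) + (+0.61) + (+1.43) = -1.05 W/m²/K.
ΔT = −F/λ = −4.75/(-1.05) = 4.5 °C.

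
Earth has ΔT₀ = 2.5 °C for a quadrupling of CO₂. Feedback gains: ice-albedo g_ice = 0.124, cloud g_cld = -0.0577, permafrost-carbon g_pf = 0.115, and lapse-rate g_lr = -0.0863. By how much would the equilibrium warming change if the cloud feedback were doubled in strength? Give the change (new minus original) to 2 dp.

Original: g = 0.095, ΔT = 2.5/(1−0.095) = 2.7624 °C.
With doubled cloud: g' = 0.0373, ΔT' = 2.5/(1−0.0373) = 2.5969 °C.
Change = 2.5969 − 2.7624 = -0.17 °C.

-0.17 °C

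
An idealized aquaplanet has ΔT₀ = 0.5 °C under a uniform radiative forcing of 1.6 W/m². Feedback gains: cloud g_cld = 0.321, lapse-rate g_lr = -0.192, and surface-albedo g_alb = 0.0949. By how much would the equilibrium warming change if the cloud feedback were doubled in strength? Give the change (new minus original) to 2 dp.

Original: g = 0.2239, ΔT = 0.5/(1−0.2239) = 0.6442 °C.
With doubled cloud: g' = 0.5449, ΔT' = 0.5/(1−0.5449) = 1.0987 °C.
Change = 1.0987 − 0.6442 = 0.45 °C.

0.45 °C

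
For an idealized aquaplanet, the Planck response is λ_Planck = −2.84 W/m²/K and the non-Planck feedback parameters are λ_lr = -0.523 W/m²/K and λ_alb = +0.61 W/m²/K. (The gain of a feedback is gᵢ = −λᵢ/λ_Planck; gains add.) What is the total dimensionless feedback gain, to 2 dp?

Convert to gains: g_lr = -0.523/2.84 = -0.1842; g_alb = 0.61/2.84 = 0.2148.
Total gain g = 0.0306.

0.03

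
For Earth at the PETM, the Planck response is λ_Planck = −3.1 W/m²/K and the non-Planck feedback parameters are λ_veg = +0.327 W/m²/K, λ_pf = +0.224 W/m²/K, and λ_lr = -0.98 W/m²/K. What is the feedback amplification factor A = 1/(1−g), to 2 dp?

Convert to gains: g_veg = 0.327/3.1 = 0.1055; g_pf = 0.224/3.1 = 0.07226; g_lr = -0.98/3.1 = -0.3161.
Total gain g = -0.13834.
A = 1/(1 + 0.13834) = 0.88.

0.88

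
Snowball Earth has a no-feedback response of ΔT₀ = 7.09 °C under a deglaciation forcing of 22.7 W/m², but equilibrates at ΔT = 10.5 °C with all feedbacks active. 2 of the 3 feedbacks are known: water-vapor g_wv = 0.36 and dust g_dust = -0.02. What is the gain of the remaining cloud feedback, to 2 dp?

-0.02

Amplification A = ΔT/ΔT₀ = 10.5/7.09 = 1.481.
Total gain g = 1 − 1/A = 1 − 1/1.481 = 0.3248.
Known gains sum to 0.36 − 0.02 = 0.34.
g_cld = 0.3248 − 0.34 = -0.02.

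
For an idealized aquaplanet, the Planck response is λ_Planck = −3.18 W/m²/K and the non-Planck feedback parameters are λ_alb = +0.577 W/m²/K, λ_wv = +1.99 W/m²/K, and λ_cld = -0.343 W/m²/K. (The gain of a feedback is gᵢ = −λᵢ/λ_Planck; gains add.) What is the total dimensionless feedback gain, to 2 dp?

0.70

Convert to gains: g_alb = 0.577/3.18 = 0.1814; g_wv = 1.99/3.18 = 0.6258; g_cld = -0.343/3.18 = -0.1079.
Total gain g = 0.6993.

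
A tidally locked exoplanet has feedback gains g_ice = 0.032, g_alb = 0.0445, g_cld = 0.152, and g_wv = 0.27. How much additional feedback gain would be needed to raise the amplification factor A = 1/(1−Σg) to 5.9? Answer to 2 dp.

Current total gain = 0.4985.
Target gain for A = 5.9: g* = 1 − 1/5.9 = 0.8305.
Additional gain needed = 0.8305 − 0.4985 = 0.33.

0.33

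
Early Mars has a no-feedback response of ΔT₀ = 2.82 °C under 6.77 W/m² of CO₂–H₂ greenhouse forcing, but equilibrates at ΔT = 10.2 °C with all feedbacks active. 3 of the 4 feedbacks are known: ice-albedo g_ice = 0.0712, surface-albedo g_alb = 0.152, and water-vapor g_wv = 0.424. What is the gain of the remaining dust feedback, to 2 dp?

Amplification A = ΔT/ΔT₀ = 10.2/2.82 = 3.617.
Total gain g = 1 − 1/A = 1 − 1/3.617 = 0.7235.
Known gains sum to 0.0712 + 0.152 + 0.424 = 0.6472.
g_dust = 0.7235 − 0.6472 = 0.08.

0.08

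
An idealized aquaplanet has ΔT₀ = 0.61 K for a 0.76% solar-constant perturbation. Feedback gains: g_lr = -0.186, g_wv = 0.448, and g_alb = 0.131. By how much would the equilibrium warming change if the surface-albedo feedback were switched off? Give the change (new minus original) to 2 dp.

-0.18 K

Original: g = 0.393, ΔT = 0.61/(1−0.393) = 1.0049 K.
Without surface-albedo: g' = 0.262, ΔT' = 0.61/(1−0.262) = 0.8266 K.
Change = 0.8266 − 1.0049 = -0.18 K.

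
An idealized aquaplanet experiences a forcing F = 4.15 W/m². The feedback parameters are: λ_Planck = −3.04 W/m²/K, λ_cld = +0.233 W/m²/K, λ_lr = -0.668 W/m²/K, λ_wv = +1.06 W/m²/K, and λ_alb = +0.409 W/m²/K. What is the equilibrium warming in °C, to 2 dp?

2.07 °C

Net feedback parameter λ = (−3.04) + (+0.233) + (-0.668) + (+1.06) + (+0.409) = -2.006 W/m²/K.
ΔT = −F/λ = −4.15/(-2.006) = 2.07 °C.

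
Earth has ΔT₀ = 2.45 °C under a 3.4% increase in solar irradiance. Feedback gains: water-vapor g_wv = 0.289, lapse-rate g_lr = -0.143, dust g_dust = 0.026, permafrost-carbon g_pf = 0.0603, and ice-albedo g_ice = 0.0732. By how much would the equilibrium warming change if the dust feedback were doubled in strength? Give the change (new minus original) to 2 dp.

0.14 °C

Original: g = 0.3055, ΔT = 2.45/(1−0.3055) = 3.5277 °C.
With doubled dust: g' = 0.3315, ΔT' = 2.45/(1−0.3315) = 3.6649 °C.
Change = 3.6649 − 3.5277 = 0.14 °C.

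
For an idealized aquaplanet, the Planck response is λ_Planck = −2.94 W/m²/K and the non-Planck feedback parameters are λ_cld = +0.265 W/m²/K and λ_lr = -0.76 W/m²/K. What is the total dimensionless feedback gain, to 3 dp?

-0.168

Convert to gains: g_cld = 0.265/2.94 = 0.09014; g_lr = -0.76/2.94 = -0.2585.
Total gain g = -0.16836.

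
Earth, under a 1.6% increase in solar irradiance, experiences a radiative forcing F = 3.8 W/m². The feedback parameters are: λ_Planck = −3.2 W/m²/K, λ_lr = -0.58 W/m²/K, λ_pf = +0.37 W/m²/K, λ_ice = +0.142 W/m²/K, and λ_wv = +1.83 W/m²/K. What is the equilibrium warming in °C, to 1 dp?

Net feedback parameter λ = (−3.2) + (-0.58) + (+0.37) + (+0.142) + (+1.83) = -1.438 W/m²/K.
ΔT = −F/λ = −3.8/(-1.438) = 2.6 °C.

2.6 °C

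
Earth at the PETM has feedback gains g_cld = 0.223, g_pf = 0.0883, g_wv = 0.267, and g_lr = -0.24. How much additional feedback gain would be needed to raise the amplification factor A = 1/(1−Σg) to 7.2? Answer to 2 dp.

Current total gain = 0.3383.
Target gain for A = 7.2: g* = 1 − 1/7.2 = 0.8611.
Additional gain needed = 0.8611 − 0.3383 = 0.52.

0.52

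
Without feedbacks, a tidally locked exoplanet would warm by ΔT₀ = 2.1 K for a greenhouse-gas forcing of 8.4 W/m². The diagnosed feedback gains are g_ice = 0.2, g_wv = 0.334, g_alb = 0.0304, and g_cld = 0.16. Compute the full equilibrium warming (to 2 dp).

Total gain g = 0.2 + 0.334 + 0.0304 + 0.16 = 0.7244.
Amplification A = 1/(1 − 0.7244) = 3.628.
ΔT = 2.1 × 3.628 = 7.62 K.

7.62 K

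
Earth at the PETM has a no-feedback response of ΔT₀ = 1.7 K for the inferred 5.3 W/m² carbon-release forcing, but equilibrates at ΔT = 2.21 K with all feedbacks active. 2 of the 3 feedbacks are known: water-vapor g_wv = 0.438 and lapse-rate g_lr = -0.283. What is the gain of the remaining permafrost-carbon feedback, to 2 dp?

0.08

Amplification A = ΔT/ΔT₀ = 2.21/1.7 = 1.3.
Total gain g = 1 − 1/A = 1 − 1/1.3 = 0.2308.
Known gains sum to 0.438 − 0.283 = 0.155.
g_pf = 0.2308 − 0.155 = 0.08.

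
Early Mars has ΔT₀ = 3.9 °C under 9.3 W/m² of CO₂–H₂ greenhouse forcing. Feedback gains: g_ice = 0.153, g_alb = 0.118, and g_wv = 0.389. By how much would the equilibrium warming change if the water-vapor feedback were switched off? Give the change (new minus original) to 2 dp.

-6.12 °C

Original: g = 0.66, ΔT = 3.9/(1−0.66) = 11.4706 °C.
Without water-vapor: g' = 0.271, ΔT' = 3.9/(1−0.271) = 5.3498 °C.
Change = 5.3498 − 11.4706 = -6.12 °C.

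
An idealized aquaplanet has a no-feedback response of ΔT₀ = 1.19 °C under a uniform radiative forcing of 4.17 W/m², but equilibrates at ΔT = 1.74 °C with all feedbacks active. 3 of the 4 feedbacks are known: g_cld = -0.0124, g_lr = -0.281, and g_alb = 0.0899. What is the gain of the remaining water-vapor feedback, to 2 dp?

0.52

Amplification A = ΔT/ΔT₀ = 1.74/1.19 = 1.462.
Total gain g = 1 − 1/A = 1 − 1/1.462 = 0.316.
Known gains sum to -0.0124 − 0.281 + 0.0899 = -0.2035.
g_wv = 0.316 + 0.2035 = 0.52.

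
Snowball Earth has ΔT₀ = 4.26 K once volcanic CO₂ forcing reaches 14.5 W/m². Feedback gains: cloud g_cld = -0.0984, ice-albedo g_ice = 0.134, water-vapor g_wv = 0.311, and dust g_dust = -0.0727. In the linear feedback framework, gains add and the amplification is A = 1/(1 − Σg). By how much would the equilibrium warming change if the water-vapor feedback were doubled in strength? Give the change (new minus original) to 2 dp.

Original: g = 0.2739, ΔT = 4.26/(1−0.2739) = 5.8670 K.
With doubled water-vapor: g' = 0.5849, ΔT' = 4.26/(1−0.5849) = 10.2626 K.
Change = 10.2626 − 5.8670 = 4.40 K.

4.40 K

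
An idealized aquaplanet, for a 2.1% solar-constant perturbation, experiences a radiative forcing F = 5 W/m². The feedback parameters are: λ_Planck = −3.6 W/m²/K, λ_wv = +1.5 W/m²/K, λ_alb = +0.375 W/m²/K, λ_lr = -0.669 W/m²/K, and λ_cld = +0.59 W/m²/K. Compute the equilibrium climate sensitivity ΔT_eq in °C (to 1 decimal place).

Net feedback parameter λ = (−3.6) + (+1.5) + (+0.375) + (-0.669) + (+0.59) = -1.804 W/m²/K.
ΔT = −F/λ = −5/(-1.804) = 2.8 °C.

2.8 °C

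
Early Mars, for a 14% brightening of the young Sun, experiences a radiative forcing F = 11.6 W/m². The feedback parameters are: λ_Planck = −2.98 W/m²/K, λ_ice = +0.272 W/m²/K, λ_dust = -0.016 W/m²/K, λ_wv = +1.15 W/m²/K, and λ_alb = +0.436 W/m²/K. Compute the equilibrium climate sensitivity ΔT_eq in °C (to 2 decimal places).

Net feedback parameter λ = (−2.98) + (+0.272) + (-0.016) + (+1.15) + (+0.436) = -1.138 W/m²/K.
ΔT = −F/λ = −11.6/(-1.138) = 10.19 °C.

10.19 °C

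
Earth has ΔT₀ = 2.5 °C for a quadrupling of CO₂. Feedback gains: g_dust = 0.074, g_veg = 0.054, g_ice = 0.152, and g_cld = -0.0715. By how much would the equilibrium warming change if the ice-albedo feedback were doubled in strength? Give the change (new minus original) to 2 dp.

Original: g = 0.2085, ΔT = 2.5/(1−0.2085) = 3.1586 °C.
With doubled ice-albedo: g' = 0.3605, ΔT' = 2.5/(1−0.3605) = 3.9093 °C.
Change = 3.9093 − 3.1586 = 0.75 °C.

0.75 °C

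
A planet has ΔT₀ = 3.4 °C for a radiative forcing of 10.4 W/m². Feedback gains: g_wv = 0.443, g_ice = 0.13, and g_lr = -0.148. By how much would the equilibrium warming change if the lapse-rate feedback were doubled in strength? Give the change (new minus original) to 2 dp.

Original: g = 0.425, ΔT = 3.4/(1−0.425) = 5.9130 °C.
With doubled lapse-rate: g' = 0.277, ΔT' = 3.4/(1−0.277) = 4.7026 °C.
Change = 4.7026 − 5.9130 = -1.21 °C.

-1.21 °C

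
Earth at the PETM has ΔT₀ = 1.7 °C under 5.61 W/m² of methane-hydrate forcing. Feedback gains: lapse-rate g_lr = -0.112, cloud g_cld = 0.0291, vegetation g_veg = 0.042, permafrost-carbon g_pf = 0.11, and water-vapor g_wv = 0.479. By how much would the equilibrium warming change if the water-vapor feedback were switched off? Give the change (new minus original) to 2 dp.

Original: g = 0.5481, ΔT = 1.7/(1−0.5481) = 3.7619 °C.
Without water-vapor: g' = 0.0691, ΔT' = 1.7/(1−0.0691) = 1.8262 °C.
Change = 1.8262 − 3.7619 = -1.94 °C.

-1.94 °C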